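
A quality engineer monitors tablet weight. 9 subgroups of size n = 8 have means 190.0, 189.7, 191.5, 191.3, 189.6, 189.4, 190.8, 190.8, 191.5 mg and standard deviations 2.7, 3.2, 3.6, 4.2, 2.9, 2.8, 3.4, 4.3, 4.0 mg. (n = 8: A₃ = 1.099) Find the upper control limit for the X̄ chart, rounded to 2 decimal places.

X̄̄ = (190.0 + 189.7 + 191.5 + 191.3 + 189.6 + 189.4 + 190.8 + 190.8 + 191.5) / 9 = 190.5111
s̄ = (2.7 + 3.2 + 3.6 + 4.2 + 2.9 + 2.8 + 3.4 + 4.3 + 4.0) / 9 = 3.4556
UCL = X̄̄ + A₃·s̄ = 190.5111 + 1.099 × 3.4556 = 194.3088

194.31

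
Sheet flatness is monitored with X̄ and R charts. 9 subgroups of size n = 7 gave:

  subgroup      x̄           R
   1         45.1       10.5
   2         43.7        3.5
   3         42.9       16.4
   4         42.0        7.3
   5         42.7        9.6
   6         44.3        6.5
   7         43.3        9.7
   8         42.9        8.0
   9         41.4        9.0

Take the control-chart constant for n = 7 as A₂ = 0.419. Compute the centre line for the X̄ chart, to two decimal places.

X̄̄ = (45.1 + 43.7 + 42.9 + 42.0 + 42.7 + 44.3 + 43.3 + 42.9 + 41.4) / 9 = 388.3000 / 9 = 43.1444
CL = X̄̄ = 43.1444

43.14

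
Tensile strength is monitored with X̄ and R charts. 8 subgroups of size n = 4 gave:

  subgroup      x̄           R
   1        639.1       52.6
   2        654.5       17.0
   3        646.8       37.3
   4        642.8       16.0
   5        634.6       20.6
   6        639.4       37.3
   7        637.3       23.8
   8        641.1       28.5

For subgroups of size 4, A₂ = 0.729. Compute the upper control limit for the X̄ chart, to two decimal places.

X̄̄ = (639.1 + 654.5 + 646.8 + 642.8 + 634.6 + 639.4 + 637.3 + 641.1) / 8 = 5135.6000 / 8 = 641.9500
R̄ = (52.6 + 17.0 + 37.3 + 16.0 + 20.6 + 37.3 + 23.8 + 28.5) / 8 = 233.1000 / 8 = 29.1375
UCL = X̄̄ + A₂·R̄ = 641.9500 + 0.729 × 29.1375 = 663.1912

663.19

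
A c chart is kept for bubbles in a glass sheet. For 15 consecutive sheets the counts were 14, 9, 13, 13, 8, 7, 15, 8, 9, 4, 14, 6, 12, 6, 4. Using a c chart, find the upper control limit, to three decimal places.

c̄ = (14 + 9 + 13 + 13 + 8 + 7 + 15 + 8 + 9 + 4 + 14 + 6 + 12 + 6 + 4) / 15 = 142 / 15 = 9.4667
UCL = c̄ + 3√c̄ = 9.4667 + 3 × √9.4667 = 9.4667 + 3 × 3.0768 = 18.6971

18.697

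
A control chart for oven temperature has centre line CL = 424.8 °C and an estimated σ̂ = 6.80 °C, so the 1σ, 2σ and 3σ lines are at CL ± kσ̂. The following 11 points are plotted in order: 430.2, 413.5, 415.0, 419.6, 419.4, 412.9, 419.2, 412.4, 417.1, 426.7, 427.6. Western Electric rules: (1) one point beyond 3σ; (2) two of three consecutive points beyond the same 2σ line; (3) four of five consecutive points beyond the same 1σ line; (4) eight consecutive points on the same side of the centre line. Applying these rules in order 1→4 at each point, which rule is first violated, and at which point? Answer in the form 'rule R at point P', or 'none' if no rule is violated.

rule 4 at point 9

Zone of each point (C = within 1σ̂, B = 1σ̂–2σ̂, A = 2σ̂–3σ̂, * = beyond 3σ̂; sign = side of CL): 1:+C, 2:-B, 3:-B, 4:-C, 5:-C, 6:-B, 7:-C, 8:-B, 9:-B, 10:+C, 11:+C
Rule 4 (eight consecutive points on the same side of the centre line) is satisfied at point 9.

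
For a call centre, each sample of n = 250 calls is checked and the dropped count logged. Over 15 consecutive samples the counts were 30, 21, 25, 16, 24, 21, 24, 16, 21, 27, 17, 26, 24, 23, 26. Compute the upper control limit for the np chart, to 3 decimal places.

p̄ = Σdᵢ / (k·n) = 341 / (15 × 250) = 0.09093
UCL = np̄ + 3·√(np̄(1−p̄)) = 22.7333 + 3 × √(22.7333×0.90907) = 22.7333 + 3 × 4.5460 = 36.3713

36.371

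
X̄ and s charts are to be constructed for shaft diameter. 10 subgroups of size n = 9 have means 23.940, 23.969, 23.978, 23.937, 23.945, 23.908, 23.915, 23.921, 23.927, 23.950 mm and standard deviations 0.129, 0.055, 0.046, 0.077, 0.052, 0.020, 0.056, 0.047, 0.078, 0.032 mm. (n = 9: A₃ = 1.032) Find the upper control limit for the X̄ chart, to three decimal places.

24.000

X̄̄ = (23.940 + 23.969 + 23.978 + 23.937 + 23.945 + 23.908 + 23.915 + 23.921 + 23.927 + 23.950) / 10 = 23.9390
s̄ = (0.129 + 0.055 + 0.046 + 0.077 + 0.052 + 0.020 + 0.056 + 0.047 + 0.078 + 0.032) / 10 = 0.0592
UCL = X̄̄ + A₃·s̄ = 23.9390 + 1.032 × 0.0592 = 24.0001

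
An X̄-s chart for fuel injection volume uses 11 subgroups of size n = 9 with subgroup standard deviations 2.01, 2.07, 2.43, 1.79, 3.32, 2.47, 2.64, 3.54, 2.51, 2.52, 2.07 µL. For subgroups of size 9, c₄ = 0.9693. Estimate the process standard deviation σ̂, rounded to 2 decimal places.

2.57

s̄ = (2.01 + 2.07 + 2.43 + 1.79 + 3.32 + 2.47 + 2.64 + 3.54 + 2.51 + 2.52 + 2.07) / 11 = 2.4882
σ̂ = s̄ / c₄ = 2.4882 / 0.9693 = 2.5670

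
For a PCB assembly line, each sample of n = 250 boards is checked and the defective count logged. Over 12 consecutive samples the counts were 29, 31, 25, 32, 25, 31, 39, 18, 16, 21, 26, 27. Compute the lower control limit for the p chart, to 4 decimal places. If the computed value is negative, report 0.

0.0481

p̄ = Σdᵢ / (k·n) = 320 / (12 × 250) = 0.10667
LCL = p̄ − 3·√(p̄(1−p̄)/n) = 0.10667 − 3 × 0.01952 = 0.04810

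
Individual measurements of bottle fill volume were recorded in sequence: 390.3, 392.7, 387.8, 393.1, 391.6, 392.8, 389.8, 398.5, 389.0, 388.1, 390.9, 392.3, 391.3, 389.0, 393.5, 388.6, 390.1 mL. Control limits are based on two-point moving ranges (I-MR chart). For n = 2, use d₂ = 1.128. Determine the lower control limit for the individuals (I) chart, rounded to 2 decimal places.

X̄ = (390.3 + 392.7 + 387.8 + 393.1 + 391.6 + 392.8 + 389.8 + 398.5 + 389.0 + 388.1 + 390.9 + 392.3 + 391.3 + 389.0 + 393.5 + 388.6 + 390.1) / 17 = 391.1412
Moving ranges: 2.4, 4.9, 5.3, 1.5, 1.2, 3.0, 8.7, 9.5, 0.9, 2.8, 1.4, 1.0, 2.3, 4.5, 4.9, 1.5; M̄R̄ = 55.8000 / 16 = 3.4875
LCL = X̄ − 3·M̄R̄/d₂ = 391.1412 − 3 × 3.4875 / 1.128 = 381.8659

381.87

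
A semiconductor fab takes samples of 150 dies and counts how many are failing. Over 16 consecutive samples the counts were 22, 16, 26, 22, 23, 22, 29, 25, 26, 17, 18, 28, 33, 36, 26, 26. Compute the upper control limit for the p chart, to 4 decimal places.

0.2554

p̄ = Σdᵢ / (k·n) = 395 / (16 × 150) = 0.16458
UCL = p̄ + 3·√(p̄(1−p̄)/n) = 0.16458 + 3 × √(0.16458×0.83542/150) = 0.16458 + 3 × 0.03028 = 0.25541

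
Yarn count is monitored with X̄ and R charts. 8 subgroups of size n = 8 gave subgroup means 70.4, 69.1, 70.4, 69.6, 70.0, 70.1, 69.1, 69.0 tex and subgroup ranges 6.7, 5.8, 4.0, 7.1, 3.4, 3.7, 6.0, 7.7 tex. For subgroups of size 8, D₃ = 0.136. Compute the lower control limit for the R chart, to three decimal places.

0.755

R̄ = (6.7 + 5.8 + 4.0 + 7.1 + 3.4 + 3.7 + 6.0 + 7.7) / 8 = 44.4000 / 8 = 5.5500
LCL_R = D₃·R̄ = 0.136 × 5.5500 = 0.7548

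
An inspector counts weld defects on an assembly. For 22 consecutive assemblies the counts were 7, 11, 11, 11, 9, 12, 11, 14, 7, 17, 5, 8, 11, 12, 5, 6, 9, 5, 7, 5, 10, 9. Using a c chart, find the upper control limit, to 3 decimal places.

18.272

c̄ = (7 + 11 + 11 + 11 + 9 + 12 + 11 + 14 + 7 + 17 + 5 + 8 + 11 + 12 + 5 + 6 + 9 + 5 + 7 + 5 + 10 + 9) / 22 = 202 / 22 = 9.1818
UCL = c̄ + 3√c̄ = 9.1818 + 3 × √9.1818 = 9.1818 + 3 × 3.0302 = 18.2723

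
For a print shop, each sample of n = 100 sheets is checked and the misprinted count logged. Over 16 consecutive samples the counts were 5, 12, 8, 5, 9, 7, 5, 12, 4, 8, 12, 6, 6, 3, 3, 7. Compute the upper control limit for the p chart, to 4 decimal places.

p̄ = Σdᵢ / (k·n) = 112 / (16 × 100) = 0.07000
UCL = p̄ + 3·√(p̄(1−p̄)/n) = 0.07000 + 3 × √(0.07000×0.93000/100) = 0.07000 + 3 × 0.02551 = 0.14654

0.1465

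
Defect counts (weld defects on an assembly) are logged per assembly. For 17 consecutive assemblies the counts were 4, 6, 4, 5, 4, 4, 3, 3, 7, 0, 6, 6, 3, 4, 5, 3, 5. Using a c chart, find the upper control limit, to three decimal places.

10.409

c̄ = (4 + 6 + 4 + 5 + 4 + 4 + 3 + 3 + 7 + 0 + 6 + 6 + 3 + 4 + 5 + 3 + 5) / 17 = 72 / 17 = 4.2353
UCL = c̄ + 3√c̄ = 4.2353 + 3 × √4.2353 = 4.2353 + 3 × 2.0580 = 10.4092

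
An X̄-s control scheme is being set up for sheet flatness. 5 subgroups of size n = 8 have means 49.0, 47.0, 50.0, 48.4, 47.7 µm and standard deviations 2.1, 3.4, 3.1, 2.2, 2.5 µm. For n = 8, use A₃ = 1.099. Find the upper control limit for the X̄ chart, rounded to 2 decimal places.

51.34

X̄̄ = (49.0 + 47.0 + 50.0 + 48.4 + 47.7) / 5 = 48.4200
s̄ = (2.1 + 3.4 + 3.1 + 2.2 + 2.5) / 5 = 2.6600
UCL = X̄̄ + A₃·s̄ = 48.4200 + 1.099 × 2.6600 = 51.3433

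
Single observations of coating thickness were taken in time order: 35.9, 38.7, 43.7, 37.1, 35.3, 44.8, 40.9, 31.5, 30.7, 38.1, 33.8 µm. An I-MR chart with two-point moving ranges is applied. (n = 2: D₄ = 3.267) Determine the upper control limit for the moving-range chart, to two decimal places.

Moving ranges: 2.8, 5.0, 6.6, 1.8, 9.5, 3.9, 9.4, 0.8, 7.4, 4.3; M̄R̄ = 51.5000 / 10 = 5.1500
UCL_MR = D₄·M̄R̄ = 3.267 × 5.1500 = 16.8251

16.83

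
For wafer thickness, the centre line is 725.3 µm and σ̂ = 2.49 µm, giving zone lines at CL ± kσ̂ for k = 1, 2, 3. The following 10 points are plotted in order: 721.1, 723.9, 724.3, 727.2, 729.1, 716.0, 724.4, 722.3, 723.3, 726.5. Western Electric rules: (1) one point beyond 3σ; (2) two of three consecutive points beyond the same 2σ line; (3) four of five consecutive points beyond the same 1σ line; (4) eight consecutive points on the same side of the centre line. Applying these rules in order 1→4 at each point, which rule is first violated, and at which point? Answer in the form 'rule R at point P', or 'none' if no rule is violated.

Zone of each point (C = within 1σ̂, B = 1σ̂–2σ̂, A = 2σ̂–3σ̂, * = beyond 3σ̂; sign = side of CL): 1:-B, 2:-C, 3:-C, 4:+C, 5:+B, 6:-*, 7:-C, 8:-B, 9:-C, 10:+C
Rule 1 (one point beyond the 3σ limits) is satisfied at point 6.

rule 1 at point 6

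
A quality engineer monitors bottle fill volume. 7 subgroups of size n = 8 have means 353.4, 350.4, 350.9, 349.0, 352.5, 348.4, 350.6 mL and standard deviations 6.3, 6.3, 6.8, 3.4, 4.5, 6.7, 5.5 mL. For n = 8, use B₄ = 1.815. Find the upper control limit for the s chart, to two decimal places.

10.24

s̄ = (6.3 + 6.3 + 6.8 + 3.4 + 4.5 + 6.7 + 5.5) / 7 = 5.6429
UCL_s = B₄·s̄ = 1.815 × 5.6429 = 10.2418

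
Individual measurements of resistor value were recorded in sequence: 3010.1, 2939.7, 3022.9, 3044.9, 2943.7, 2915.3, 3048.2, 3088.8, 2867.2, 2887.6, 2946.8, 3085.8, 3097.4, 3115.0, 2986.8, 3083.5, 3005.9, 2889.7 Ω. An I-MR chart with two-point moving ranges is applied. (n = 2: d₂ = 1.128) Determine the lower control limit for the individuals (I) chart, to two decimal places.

X̄ = (3010.1 + 2939.7 + 3022.9 + 3044.9 + 2943.7 + 2915.3 + 3048.2 + 3088.8 + 2867.2 + 2887.6 + 2946.8 + 3085.8 + 3097.4 + 3115.0 + 2986.8 + 3083.5 + 3005.9 + 2889.7) / 18 = 2998.8500
Moving ranges: 70.4, 83.2, 22.0, 101.2, 28.4, 132.9, 40.6, 221.6, 20.4, 59.2, 139.0, 11.6, 17.6, 128.2, 96.7, 77.6, 116.2; M̄R̄ = 1366.8000 / 17 = 80.4000
LCL = X̄ − 3·M̄R̄/d₂ = 2998.8500 − 3 × 80.4000 / 1.128 = 2785.0202

2785.02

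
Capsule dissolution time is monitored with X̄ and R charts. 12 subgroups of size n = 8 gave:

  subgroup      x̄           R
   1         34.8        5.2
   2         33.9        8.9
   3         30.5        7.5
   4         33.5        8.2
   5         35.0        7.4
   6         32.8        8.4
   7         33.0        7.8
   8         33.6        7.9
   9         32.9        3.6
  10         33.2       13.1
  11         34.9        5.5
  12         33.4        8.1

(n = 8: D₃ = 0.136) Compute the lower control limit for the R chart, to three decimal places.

1.038

R̄ = (5.2 + 8.9 + 7.5 + 8.2 + 7.4 + 8.4 + 7.8 + 7.9 + 3.6 + 13.1 + 5.5 + 8.1) / 12 = 91.6000 / 12 = 7.6333
LCL_R = D₃·R̄ = 0.136 × 7.6333 = 1.0381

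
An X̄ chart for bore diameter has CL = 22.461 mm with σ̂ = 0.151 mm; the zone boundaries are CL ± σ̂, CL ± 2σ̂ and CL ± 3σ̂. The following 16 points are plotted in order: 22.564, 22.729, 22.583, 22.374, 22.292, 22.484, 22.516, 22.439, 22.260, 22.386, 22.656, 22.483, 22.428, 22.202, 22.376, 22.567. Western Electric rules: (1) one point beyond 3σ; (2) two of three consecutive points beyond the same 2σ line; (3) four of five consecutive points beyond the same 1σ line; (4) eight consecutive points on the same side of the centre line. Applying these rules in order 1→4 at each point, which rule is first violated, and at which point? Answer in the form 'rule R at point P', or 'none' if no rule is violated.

none

Zone of each point (C = within 1σ̂, B = 1σ̂–2σ̂, A = 2σ̂–3σ̂, * = beyond 3σ̂; sign = side of CL): 1:+C, 2:+B, 3:+C, 4:-C, 5:-B, 6:+C, 7:+C, 8:-C, 9:-B, 10:-C, 11:+B, 12:+C, 13:-C, 14:-B, 15:-C, 16:+C
No rule fires across all 16 points.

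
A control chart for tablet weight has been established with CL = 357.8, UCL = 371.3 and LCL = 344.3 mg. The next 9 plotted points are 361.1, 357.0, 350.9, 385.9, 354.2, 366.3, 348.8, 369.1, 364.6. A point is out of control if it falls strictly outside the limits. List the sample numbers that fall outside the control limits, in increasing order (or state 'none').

4

Compare each point to [344.3, 371.3]: sample 4 = 385.9 > UCL.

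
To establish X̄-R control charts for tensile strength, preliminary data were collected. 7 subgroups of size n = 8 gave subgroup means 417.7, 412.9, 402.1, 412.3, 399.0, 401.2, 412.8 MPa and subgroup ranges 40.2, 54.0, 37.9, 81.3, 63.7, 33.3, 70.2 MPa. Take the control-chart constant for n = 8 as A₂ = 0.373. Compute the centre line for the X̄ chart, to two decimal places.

408.29

X̄̄ = (417.7 + 412.9 + 402.1 + 412.3 + 399.0 + 401.2 + 412.8) / 7 = 2858.0000 / 7 = 408.2857
CL = X̄̄ = 408.2857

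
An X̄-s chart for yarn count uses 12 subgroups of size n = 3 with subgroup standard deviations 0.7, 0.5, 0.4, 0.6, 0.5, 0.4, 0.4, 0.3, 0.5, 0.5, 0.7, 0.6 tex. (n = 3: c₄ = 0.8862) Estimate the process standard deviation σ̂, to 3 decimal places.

s̄ = (0.7 + 0.5 + 0.4 + 0.6 + 0.5 + 0.4 + 0.4 + 0.3 + 0.5 + 0.5 + 0.7 + 0.6) / 12 = 0.5083
σ̂ = s̄ / c₄ = 0.5083 / 0.8862 = 0.5736

0.574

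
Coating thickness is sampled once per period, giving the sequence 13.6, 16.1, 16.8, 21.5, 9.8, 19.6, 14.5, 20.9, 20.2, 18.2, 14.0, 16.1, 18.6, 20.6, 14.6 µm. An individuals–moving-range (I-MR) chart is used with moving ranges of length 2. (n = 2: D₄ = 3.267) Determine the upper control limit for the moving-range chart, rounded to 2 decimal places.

14.09

Moving ranges: 2.5, 0.7, 4.7, 11.7, 9.8, 5.1, 6.4, 0.7, 2.0, 4.2, 2.1, 2.5, 2.0, 6.0; M̄R̄ = 60.4000 / 14 = 4.3143
UCL_MR = D₄·M̄R̄ = 3.267 × 4.3143 = 14.0948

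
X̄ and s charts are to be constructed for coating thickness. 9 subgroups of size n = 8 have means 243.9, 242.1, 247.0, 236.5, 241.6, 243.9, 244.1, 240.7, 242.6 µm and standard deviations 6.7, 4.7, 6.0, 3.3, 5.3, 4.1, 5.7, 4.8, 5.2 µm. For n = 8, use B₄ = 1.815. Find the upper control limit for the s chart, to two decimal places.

9.24

s̄ = (6.7 + 4.7 + 6.0 + 3.3 + 5.3 + 4.1 + 5.7 + 4.8 + 5.2) / 9 = 5.0889
UCL_s = B₄·s̄ = 1.815 × 5.0889 = 9.2363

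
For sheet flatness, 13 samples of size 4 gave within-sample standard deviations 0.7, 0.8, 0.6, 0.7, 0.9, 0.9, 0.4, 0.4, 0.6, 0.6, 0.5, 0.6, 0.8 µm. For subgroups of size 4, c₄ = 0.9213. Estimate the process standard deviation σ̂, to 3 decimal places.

0.710

s̄ = (0.7 + 0.8 + 0.6 + 0.7 + 0.9 + 0.9 + 0.4 + 0.4 + 0.6 + 0.6 + 0.5 + 0.6 + 0.8) / 13 = 0.6538
σ̂ = s̄ / c₄ = 0.6538 / 0.9213 = 0.7097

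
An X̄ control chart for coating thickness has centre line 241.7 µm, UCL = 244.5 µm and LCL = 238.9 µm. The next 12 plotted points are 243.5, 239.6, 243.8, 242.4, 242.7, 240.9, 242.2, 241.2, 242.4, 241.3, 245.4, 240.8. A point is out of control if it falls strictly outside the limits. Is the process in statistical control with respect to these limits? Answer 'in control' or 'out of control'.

Compare each point to [238.9, 244.5]: sample 11 = 245.4 > UCL.

out of control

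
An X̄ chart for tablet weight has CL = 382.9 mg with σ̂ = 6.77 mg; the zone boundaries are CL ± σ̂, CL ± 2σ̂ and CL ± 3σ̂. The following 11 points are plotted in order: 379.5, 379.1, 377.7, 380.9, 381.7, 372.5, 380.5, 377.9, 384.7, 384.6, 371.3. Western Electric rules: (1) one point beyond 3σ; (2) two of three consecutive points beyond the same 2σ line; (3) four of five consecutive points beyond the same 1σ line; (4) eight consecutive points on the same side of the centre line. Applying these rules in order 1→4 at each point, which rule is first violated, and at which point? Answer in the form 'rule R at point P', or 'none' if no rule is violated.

Zone of each point (C = within 1σ̂, B = 1σ̂–2σ̂, A = 2σ̂–3σ̂, * = beyond 3σ̂; sign = side of CL): 1:-C, 2:-C, 3:-C, 4:-C, 5:-C, 6:-B, 7:-C, 8:-C, 9:+C, 10:+C, 11:-B
Rule 4 (eight consecutive points on the same side of the centre line) is satisfied at point 8.

rule 4 at point 8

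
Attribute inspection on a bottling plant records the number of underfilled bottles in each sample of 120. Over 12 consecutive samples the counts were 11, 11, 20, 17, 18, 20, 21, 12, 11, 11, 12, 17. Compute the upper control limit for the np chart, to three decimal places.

p̄ = Σdᵢ / (k·n) = 181 / (12 × 120) = 0.12569
UCL = np̄ + 3·√(np̄(1−p̄)) = 15.0833 + 3 × √(15.0833×0.87431) = 15.0833 + 3 × 3.6315 = 25.9777

25.978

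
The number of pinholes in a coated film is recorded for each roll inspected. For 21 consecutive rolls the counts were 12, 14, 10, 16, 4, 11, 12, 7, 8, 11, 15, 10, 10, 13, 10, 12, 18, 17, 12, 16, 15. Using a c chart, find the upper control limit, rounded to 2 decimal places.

22.46

c̄ = (12 + 14 + 10 + 16 + 4 + 11 + 12 + 7 + 8 + 11 + 15 + 10 + 10 + 13 + 10 + 12 + 18 + 17 + 12 + 16 + 15) / 21 = 253 / 21 = 12.0476
UCL = c̄ + 3√c̄ = 12.0476 + 3 × √12.0476 = 12.0476 + 3 × 3.4710 = 22.4605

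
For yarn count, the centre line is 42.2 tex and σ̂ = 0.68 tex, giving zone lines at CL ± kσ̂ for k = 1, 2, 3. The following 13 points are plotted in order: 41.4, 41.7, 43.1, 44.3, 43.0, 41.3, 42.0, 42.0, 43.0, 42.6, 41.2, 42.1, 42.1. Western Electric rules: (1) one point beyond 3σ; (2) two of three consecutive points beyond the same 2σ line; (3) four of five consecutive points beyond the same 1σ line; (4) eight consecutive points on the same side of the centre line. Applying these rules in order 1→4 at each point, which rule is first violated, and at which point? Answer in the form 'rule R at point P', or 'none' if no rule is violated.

rule 1 at point 4

Zone of each point (C = within 1σ̂, B = 1σ̂–2σ̂, A = 2σ̂–3σ̂, * = beyond 3σ̂; sign = side of CL): 1:-B, 2:-C, 3:+B, 4:+*, 5:+B, 6:-B, 7:-C, 8:-C, 9:+B, 10:+C, 11:-B, 12:-C, 13:-C
Rule 1 (one point beyond the 3σ limits) is satisfied at point 4.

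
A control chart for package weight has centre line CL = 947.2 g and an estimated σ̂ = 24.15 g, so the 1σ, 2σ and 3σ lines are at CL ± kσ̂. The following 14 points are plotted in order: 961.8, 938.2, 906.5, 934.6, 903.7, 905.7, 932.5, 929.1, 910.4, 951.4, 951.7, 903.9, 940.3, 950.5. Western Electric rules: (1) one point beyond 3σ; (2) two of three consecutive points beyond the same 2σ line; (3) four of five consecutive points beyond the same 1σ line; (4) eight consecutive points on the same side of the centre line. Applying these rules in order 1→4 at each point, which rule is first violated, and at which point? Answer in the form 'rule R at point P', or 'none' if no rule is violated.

rule 4 at point 9

Zone of each point (C = within 1σ̂, B = 1σ̂–2σ̂, A = 2σ̂–3σ̂, * = beyond 3σ̂; sign = side of CL): 1:+C, 2:-C, 3:-B, 4:-C, 5:-B, 6:-B, 7:-C, 8:-C, 9:-B, 10:+C, 11:+C, 12:-B, 13:-C, 14:+C
Rule 4 (eight consecutive points on the same side of the centre line) is satisfied at point 9.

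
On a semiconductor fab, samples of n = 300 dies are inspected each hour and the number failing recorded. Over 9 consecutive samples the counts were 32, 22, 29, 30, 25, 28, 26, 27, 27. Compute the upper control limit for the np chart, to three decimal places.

42.286

p̄ = Σdᵢ / (k·n) = 246 / (9 × 300) = 0.09111
UCL = np̄ + 3·√(np̄(1−p̄)) = 27.3333 + 3 × √(27.3333×0.90889) = 27.3333 + 3 × 4.9843 = 42.2861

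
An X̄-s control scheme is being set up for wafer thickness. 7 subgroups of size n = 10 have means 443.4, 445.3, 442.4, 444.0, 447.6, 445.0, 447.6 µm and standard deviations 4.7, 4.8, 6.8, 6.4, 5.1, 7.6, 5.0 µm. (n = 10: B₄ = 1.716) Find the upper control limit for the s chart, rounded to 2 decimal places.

9.90

s̄ = (4.7 + 4.8 + 6.8 + 6.4 + 5.1 + 7.6 + 5.0) / 7 = 5.7714
UCL_s = B₄·s̄ = 1.716 × 5.7714 = 9.9038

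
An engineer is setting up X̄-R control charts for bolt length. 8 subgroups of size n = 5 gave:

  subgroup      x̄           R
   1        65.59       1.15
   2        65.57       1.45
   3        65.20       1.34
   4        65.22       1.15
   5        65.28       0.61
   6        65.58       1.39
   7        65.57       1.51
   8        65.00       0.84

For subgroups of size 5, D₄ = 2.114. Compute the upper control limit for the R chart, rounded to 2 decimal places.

2.49

R̄ = (1.15 + 1.45 + 1.34 + 1.15 + 0.61 + 1.39 + 1.51 + 0.84) / 8 = 9.4400 / 8 = 1.1800
UCL_R = D₄·R̄ = 2.114 × 1.1800 = 2.4945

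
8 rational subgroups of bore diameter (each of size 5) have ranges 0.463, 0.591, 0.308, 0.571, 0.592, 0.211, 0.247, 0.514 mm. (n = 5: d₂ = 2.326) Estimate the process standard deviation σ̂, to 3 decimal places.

0.188

R̄ = (0.463 + 0.591 + 0.308 + 0.571 + 0.592 + 0.211 + 0.247 + 0.514) / 8 = 0.4371
σ̂ = R̄ / d₂ = 0.4371 / 2.326 = 0.1879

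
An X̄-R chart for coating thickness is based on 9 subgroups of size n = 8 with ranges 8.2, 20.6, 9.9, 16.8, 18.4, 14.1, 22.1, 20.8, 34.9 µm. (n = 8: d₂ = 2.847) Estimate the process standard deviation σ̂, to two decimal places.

6.47

R̄ = (8.2 + 20.6 + 9.9 + 16.8 + 18.4 + 14.1 + 22.1 + 20.8 + 34.9) / 9 = 18.4222
σ̂ = R̄ / d₂ = 18.4222 / 2.847 = 6.4707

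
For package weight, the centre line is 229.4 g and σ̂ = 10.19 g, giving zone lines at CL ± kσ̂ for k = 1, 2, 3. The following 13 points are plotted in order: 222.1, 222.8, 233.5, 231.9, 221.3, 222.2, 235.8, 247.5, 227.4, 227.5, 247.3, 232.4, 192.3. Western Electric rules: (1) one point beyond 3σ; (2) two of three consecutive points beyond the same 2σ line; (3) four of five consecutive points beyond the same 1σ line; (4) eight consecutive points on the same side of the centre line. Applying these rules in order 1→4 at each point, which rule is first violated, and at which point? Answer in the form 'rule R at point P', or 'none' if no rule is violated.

Zone of each point (C = within 1σ̂, B = 1σ̂–2σ̂, A = 2σ̂–3σ̂, * = beyond 3σ̂; sign = side of CL): 1:-C, 2:-C, 3:+C, 4:+C, 5:-C, 6:-C, 7:+C, 8:+B, 9:-C, 10:-C, 11:+B, 12:+C, 13:-*
Rule 1 (one point beyond the 3σ limits) is satisfied at point 13.

rule 1 at point 13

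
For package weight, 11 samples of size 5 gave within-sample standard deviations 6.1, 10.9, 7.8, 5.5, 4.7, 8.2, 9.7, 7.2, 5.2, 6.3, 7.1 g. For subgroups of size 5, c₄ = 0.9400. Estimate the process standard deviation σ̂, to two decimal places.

7.61

s̄ = (6.1 + 10.9 + 7.8 + 5.5 + 4.7 + 8.2 + 9.7 + 7.2 + 5.2 + 6.3 + 7.1) / 11 = 7.1545
σ̂ = s̄ / c₄ = 7.1545 / 0.9400 = 7.6112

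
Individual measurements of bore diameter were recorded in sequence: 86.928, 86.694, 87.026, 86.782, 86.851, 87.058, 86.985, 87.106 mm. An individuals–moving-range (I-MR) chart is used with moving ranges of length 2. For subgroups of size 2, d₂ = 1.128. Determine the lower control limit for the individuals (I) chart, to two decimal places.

86.44

X̄ = (86.928 + 86.694 + 87.026 + 86.782 + 86.851 + 87.058 + 86.985 + 87.106) / 8 = 86.9287
Moving ranges: 0.234, 0.332, 0.244, 0.069, 0.207, 0.073, 0.121; M̄R̄ = 1.2800 / 7 = 0.1829
LCL = X̄ − 3·M̄R̄/d₂ = 86.9287 − 3 × 0.1829 / 1.128 = 86.4424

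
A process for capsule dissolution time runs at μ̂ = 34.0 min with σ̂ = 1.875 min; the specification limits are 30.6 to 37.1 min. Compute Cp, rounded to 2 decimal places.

Cp = (USL − LSL) / (6σ̂) = (37.1 − 30.6) / (6 × 1.875) = 6.5000 / 11.2500 = 0.5778

0.58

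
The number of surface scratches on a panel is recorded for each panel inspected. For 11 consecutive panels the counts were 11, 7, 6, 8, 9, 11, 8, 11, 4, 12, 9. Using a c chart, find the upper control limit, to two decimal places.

17.59

c̄ = (11 + 7 + 6 + 8 + 9 + 11 + 8 + 11 + 4 + 12 + 9) / 11 = 96 / 11 = 8.7273
UCL = c̄ + 3√c̄ = 8.7273 + 3 × √8.7273 = 8.7273 + 3 × 2.9542 = 17.5899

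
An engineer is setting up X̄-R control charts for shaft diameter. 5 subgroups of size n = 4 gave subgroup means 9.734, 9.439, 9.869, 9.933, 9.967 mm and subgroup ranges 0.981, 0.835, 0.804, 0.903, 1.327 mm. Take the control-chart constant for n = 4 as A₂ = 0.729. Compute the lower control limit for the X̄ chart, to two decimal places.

9.08

X̄̄ = (9.734 + 9.439 + 9.869 + 9.933 + 9.967) / 5 = 48.9420 / 5 = 9.7884
R̄ = (0.981 + 0.835 + 0.804 + 0.903 + 1.327) / 5 = 4.8500 / 5 = 0.9700
LCL = X̄̄ − A₂·R̄ = 9.7884 − 0.729 × 0.9700 = 9.0813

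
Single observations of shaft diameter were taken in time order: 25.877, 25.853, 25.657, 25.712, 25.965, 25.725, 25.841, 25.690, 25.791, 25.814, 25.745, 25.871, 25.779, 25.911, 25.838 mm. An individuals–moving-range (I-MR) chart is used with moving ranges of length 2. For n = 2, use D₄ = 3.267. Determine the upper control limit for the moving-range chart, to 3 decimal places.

0.385

Moving ranges: 0.024, 0.196, 0.055, 0.253, 0.240, 0.116, 0.151, 0.101, 0.023, 0.069, 0.126, 0.092, 0.132, 0.073; M̄R̄ = 1.6510 / 14 = 0.1179
UCL_MR = D₄·M̄R̄ = 3.267 × 0.1179 = 0.3853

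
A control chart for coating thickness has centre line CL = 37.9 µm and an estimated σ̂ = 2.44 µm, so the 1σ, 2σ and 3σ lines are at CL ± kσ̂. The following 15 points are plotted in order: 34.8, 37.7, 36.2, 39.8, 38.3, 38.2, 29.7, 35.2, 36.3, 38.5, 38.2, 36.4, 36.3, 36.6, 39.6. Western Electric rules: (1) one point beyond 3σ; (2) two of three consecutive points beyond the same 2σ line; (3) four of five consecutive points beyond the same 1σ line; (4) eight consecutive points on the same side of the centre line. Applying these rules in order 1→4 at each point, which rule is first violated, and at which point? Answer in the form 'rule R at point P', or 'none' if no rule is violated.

Zone of each point (C = within 1σ̂, B = 1σ̂–2σ̂, A = 2σ̂–3σ̂, * = beyond 3σ̂; sign = side of CL): 1:-B, 2:-C, 3:-C, 4:+C, 5:+C, 6:+C, 7:-*, 8:-B, 9:-C, 10:+C, 11:+C, 12:-C, 13:-C, 14:-C, 15:+C
Rule 1 (one point beyond the 3σ limits) is satisfied at point 7.

rule 1 at point 7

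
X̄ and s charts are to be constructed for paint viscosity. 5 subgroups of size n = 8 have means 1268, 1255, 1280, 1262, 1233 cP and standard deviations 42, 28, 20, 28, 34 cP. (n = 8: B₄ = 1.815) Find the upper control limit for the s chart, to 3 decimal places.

55.176

s̄ = (42 + 28 + 20 + 28 + 34) / 5 = 30.4000
UCL_s = B₄·s̄ = 1.815 × 30.4000 = 55.1760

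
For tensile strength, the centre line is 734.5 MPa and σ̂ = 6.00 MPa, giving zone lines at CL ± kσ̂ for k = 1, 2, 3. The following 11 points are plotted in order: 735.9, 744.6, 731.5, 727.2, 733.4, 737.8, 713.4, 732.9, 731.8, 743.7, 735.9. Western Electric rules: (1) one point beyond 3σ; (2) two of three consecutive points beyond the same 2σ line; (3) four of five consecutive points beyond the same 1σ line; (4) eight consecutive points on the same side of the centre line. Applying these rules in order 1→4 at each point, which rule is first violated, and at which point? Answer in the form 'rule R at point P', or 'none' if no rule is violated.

rule 1 at point 7

Zone of each point (C = within 1σ̂, B = 1σ̂–2σ̂, A = 2σ̂–3σ̂, * = beyond 3σ̂; sign = side of CL): 1:+C, 2:+B, 3:-C, 4:-B, 5:-C, 6:+C, 7:-*, 8:-C, 9:-C, 10:+B, 11:+C
Rule 1 (one point beyond the 3σ limits) is satisfied at point 7.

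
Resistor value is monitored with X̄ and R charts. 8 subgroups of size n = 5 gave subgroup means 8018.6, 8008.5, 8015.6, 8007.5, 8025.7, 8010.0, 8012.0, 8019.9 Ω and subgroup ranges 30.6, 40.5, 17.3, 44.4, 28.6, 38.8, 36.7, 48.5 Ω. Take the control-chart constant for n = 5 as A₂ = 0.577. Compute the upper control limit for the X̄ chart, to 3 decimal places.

X̄̄ = (8018.6 + 8008.5 + 8015.6 + 8007.5 + 8025.7 + 8010.0 + 8012.0 + 8019.9) / 8 = 64117.8000 / 8 = 8014.7250
R̄ = (30.6 + 40.5 + 17.3 + 44.4 + 28.6 + 38.8 + 36.7 + 48.5) / 8 = 285.4000 / 8 = 35.6750
UCL = X̄̄ + A₂·R̄ = 8014.7250 + 0.577 × 35.6750 = 8035.3095

8035.309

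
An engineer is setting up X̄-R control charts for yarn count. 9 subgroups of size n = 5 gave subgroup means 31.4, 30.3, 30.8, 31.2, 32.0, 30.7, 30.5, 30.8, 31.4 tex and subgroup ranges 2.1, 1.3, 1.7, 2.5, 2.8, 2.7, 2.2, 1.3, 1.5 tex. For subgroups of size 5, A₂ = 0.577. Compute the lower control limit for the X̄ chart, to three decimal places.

X̄̄ = (31.4 + 30.3 + 30.8 + 31.2 + 32.0 + 30.7 + 30.5 + 30.8 + 31.4) / 9 = 279.1000 / 9 = 31.0111
R̄ = (2.1 + 1.3 + 1.7 + 2.5 + 2.8 + 2.7 + 2.2 + 1.3 + 1.5) / 9 = 18.1000 / 9 = 2.0111
LCL = X̄̄ − A₂·R̄ = 31.0111 − 0.577 × 2.0111 = 29.8507

29.851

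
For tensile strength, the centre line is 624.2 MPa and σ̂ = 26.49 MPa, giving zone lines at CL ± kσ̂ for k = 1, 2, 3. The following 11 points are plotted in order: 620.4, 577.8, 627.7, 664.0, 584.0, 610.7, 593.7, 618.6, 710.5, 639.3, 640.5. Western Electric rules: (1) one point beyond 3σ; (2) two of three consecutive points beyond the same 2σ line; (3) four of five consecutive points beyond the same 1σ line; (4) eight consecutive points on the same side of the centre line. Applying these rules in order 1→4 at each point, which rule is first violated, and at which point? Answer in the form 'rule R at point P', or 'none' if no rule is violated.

rule 1 at point 9

Zone of each point (C = within 1σ̂, B = 1σ̂–2σ̂, A = 2σ̂–3σ̂, * = beyond 3σ̂; sign = side of CL): 1:-C, 2:-B, 3:+C, 4:+B, 5:-B, 6:-C, 7:-B, 8:-C, 9:+*, 10:+C, 11:+C
Rule 1 (one point beyond the 3σ limits) is satisfied at point 9.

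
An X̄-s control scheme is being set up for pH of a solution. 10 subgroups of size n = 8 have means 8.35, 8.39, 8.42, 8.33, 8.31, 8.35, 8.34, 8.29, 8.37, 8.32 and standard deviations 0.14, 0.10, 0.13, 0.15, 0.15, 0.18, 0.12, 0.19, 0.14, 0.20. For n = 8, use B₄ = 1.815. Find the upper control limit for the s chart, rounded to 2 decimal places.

0.27

s̄ = (0.14 + 0.10 + 0.13 + 0.15 + 0.15 + 0.18 + 0.12 + 0.19 + 0.14 + 0.20) / 10 = 0.1500
UCL_s = B₄·s̄ = 1.815 × 0.1500 = 0.2722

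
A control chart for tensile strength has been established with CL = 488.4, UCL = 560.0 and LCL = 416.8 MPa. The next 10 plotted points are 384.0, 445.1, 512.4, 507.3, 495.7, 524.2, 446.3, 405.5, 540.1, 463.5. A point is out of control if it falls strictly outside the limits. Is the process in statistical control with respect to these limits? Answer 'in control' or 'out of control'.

out of control

Compare each point to [416.8, 560.0]: sample 1 = 384.0 < LCL; sample 8 = 405.5 < LCL.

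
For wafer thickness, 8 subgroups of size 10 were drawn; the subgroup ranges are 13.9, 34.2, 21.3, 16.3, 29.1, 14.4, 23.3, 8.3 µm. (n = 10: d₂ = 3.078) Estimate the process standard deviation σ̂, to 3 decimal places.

R̄ = (13.9 + 34.2 + 21.3 + 16.3 + 29.1 + 14.4 + 23.3 + 8.3) / 8 = 20.1000
σ̂ = R̄ / d₂ = 20.1000 / 3.078 = 6.5302

6.530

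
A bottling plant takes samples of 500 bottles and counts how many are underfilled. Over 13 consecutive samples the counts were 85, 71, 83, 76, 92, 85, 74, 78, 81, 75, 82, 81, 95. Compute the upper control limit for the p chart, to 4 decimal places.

p̄ = Σdᵢ / (k·n) = 1058 / (13 × 500) = 0.16277
UCL = p̄ + 3·√(p̄(1−p̄)/n) = 0.16277 + 3 × √(0.16277×0.83723/500) = 0.16277 + 3 × 0.01651 = 0.21230

0.2123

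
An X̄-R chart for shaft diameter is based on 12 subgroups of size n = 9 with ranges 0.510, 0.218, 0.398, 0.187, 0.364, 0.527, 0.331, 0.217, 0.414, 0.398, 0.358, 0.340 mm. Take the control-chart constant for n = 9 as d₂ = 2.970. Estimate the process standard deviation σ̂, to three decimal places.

0.120

R̄ = (0.510 + 0.218 + 0.398 + 0.187 + 0.364 + 0.527 + 0.331 + 0.217 + 0.414 + 0.398 + 0.358 + 0.340) / 12 = 0.3552
σ̂ = R̄ / d₂ = 0.3552 / 2.970 = 0.1196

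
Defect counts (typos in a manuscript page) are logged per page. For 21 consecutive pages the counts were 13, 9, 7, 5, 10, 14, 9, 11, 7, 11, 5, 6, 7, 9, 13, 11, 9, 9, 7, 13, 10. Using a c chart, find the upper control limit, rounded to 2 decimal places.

18.43

c̄ = (13 + 9 + 7 + 5 + 10 + 14 + 9 + 11 + 7 + 11 + 5 + 6 + 7 + 9 + 13 + 11 + 9 + 9 + 7 + 13 + 10) / 21 = 195 / 21 = 9.2857
UCL = c̄ + 3√c̄ = 9.2857 + 3 × √9.2857 = 9.2857 + 3 × 3.0472 = 18.4275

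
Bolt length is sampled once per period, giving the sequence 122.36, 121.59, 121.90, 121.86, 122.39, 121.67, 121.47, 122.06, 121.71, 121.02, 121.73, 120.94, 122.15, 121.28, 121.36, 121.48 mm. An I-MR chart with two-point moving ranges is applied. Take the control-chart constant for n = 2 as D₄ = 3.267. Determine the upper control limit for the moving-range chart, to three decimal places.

1.738

Moving ranges: 0.77, 0.31, 0.04, 0.53, 0.72, 0.20, 0.59, 0.35, 0.69, 0.71, 0.79, 1.21, 0.87, 0.08, 0.12; M̄R̄ = 7.9800 / 15 = 0.5320
UCL_MR = D₄·M̄R̄ = 3.267 × 0.5320 = 1.7380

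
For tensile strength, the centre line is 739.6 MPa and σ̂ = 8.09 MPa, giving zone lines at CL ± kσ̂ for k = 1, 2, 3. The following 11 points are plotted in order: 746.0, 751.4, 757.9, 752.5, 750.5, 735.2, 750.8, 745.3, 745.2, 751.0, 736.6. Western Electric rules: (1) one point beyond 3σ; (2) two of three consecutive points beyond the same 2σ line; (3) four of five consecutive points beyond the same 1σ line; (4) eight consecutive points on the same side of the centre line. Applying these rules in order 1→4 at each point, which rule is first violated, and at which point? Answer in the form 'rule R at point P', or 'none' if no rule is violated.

rule 3 at point 5

Zone of each point (C = within 1σ̂, B = 1σ̂–2σ̂, A = 2σ̂–3σ̂, * = beyond 3σ̂; sign = side of CL): 1:+C, 2:+B, 3:+A, 4:+B, 5:+B, 6:-C, 7:+B, 8:+C, 9:+C, 10:+B, 11:-C
Rule 3 (four of five consecutive points beyond the same 1σ limit) is satisfied at point 5.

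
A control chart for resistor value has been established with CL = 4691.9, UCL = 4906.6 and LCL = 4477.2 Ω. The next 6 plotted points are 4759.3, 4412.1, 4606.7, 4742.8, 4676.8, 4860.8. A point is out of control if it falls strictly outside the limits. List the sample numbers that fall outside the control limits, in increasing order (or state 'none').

2

Compare each point to [4477.2, 4906.6]: sample 2 = 4412.1 < LCL.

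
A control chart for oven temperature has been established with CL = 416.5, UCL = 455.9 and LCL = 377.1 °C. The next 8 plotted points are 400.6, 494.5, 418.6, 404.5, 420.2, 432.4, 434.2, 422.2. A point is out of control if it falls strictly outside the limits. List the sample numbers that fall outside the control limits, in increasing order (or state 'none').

Compare each point to [377.1, 455.9]: sample 2 = 494.5 > UCL.

2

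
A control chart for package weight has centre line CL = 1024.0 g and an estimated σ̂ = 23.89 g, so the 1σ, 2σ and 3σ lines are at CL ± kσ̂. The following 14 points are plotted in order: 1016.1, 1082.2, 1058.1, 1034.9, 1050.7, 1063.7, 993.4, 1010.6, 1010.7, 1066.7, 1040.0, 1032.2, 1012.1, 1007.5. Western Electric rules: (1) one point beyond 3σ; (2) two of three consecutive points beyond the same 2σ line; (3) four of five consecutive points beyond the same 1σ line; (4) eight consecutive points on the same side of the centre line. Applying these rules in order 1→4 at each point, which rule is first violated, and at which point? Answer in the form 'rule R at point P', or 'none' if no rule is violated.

Zone of each point (C = within 1σ̂, B = 1σ̂–2σ̂, A = 2σ̂–3σ̂, * = beyond 3σ̂; sign = side of CL): 1:-C, 2:+A, 3:+B, 4:+C, 5:+B, 6:+B, 7:-B, 8:-C, 9:-C, 10:+B, 11:+C, 12:+C, 13:-C, 14:-C
Rule 3 (four of five consecutive points beyond the same 1σ limit) is satisfied at point 6.

rule 3 at point 6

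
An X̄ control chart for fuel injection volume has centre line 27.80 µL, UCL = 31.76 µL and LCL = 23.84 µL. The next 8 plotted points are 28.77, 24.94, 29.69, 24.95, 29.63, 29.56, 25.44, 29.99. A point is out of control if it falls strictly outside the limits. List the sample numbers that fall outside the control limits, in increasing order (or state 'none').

none

All 8 points lie within [23.84, 31.76].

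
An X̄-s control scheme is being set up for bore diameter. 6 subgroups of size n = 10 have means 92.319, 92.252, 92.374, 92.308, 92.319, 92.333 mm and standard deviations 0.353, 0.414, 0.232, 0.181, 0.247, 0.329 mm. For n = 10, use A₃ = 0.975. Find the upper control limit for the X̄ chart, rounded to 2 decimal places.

92.60

X̄̄ = (92.319 + 92.252 + 92.374 + 92.308 + 92.319 + 92.333) / 6 = 92.3175
s̄ = (0.353 + 0.414 + 0.232 + 0.181 + 0.247 + 0.329) / 6 = 0.2927
UCL = X̄̄ + A₃·s̄ = 92.3175 + 0.975 × 0.2927 = 92.6028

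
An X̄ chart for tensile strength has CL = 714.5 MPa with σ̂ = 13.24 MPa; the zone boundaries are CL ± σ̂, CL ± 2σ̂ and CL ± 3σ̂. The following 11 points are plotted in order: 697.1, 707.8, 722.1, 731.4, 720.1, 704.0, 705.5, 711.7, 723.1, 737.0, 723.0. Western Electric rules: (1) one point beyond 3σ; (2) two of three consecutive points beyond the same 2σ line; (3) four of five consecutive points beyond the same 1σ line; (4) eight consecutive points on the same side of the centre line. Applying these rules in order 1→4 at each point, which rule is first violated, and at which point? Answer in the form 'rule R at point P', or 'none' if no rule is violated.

Zone of each point (C = within 1σ̂, B = 1σ̂–2σ̂, A = 2σ̂–3σ̂, * = beyond 3σ̂; sign = side of CL): 1:-B, 2:-C, 3:+C, 4:+B, 5:+C, 6:-C, 7:-C, 8:-C, 9:+C, 10:+B, 11:+C
No rule fires across all 11 points.

none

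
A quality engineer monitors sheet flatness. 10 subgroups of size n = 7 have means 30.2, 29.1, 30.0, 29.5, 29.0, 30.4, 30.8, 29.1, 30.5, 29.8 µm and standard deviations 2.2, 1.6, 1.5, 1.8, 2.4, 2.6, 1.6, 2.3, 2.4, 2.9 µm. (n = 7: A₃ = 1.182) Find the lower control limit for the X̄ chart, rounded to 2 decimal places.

X̄̄ = (30.2 + 29.1 + 30.0 + 29.5 + 29.0 + 30.4 + 30.8 + 29.1 + 30.5 + 29.8) / 10 = 29.8400
s̄ = (2.2 + 1.6 + 1.5 + 1.8 + 2.4 + 2.6 + 1.6 + 2.3 + 2.4 + 2.9) / 10 = 2.1300
LCL = X̄̄ − A₃·s̄ = 29.8400 − 1.182 × 2.1300 = 27.3223

27.32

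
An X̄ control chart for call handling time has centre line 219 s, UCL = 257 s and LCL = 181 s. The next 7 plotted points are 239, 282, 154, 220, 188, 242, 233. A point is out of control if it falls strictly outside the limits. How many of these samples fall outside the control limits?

Compare each point to [181, 257]: sample 2 = 282 > UCL; sample 3 = 154 < LCL.

2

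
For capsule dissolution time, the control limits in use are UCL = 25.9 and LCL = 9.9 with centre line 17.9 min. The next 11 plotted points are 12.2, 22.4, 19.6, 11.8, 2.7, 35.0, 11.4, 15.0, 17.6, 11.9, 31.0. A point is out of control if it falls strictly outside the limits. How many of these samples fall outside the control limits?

Compare each point to [9.9, 25.9]: sample 5 = 2.7 < LCL; sample 6 = 35.0 > UCL; sample 11 = 31.0 > UCL.

3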